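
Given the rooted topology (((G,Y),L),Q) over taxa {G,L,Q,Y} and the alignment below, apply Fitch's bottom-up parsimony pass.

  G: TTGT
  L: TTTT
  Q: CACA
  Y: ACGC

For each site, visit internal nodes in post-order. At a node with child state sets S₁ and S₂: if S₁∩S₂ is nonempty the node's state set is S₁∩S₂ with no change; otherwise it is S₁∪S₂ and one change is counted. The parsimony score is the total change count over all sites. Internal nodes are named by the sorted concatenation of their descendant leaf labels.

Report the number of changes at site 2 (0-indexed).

[col 0] GY: children G:{T}, Y:{A} ∪→ {A,T}; cost 1
[col 0] GLY: children GY:{A,T}, L:{T} ∩→ {T}; cost 0
[col 0] GLQY: children GLY:{T}, Q:{C} ∪→ {C,T}; cost 1
[col 1] GY: children G:{T}, Y:{C} ∪→ {C,T}; cost 1
[col 1] GLY: children GY:{C,T}, L:{T} ∩→ {T}; cost 0
[col 1] GLQY: children GLY:{T}, Q:{A} ∪→ {A,T}; cost 1
[col 2] GY: children G:{G}, Y:{G} ∩→ {G}; cost 0
[col 2] GLY: children GY:{G}, L:{T} ∪→ {G,T}; cost 1
[col 2] GLQY: children GLY:{G,T}, Q:{C} ∪→ {C,G,T}; cost 1
[col 3] GY: children G:{T}, Y:{C} ∪→ {C,T}; cost 1
[col 3] GLY: children GY:{C,T}, L:{T} ∩→ {T}; cost 0
[col 3] GLQY: children GLY:{T}, Q:{A} ∪→ {A,T}; cost 1
per-site changes: [2, 2, 2, 2]; total = 8

2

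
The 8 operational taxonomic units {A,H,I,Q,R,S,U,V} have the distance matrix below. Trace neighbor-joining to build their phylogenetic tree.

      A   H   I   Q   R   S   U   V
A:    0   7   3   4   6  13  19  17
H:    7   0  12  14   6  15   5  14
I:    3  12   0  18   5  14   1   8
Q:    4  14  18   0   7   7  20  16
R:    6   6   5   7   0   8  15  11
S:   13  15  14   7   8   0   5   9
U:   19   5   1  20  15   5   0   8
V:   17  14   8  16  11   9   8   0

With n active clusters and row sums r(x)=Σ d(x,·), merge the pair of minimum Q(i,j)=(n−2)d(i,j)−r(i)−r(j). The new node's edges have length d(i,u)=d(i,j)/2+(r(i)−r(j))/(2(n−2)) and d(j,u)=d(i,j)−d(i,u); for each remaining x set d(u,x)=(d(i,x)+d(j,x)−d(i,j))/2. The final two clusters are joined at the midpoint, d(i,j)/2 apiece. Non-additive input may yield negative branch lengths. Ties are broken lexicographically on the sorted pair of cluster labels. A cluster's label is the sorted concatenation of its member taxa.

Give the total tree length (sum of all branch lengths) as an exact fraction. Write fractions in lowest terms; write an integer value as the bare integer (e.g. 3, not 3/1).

iteration 1: select A,Q (d=4, Q=-131); attach at lengths (7/12, 41/12); label the merged cluster AQ
  updated: d(AQ,H)=17/2, d(AQ,I)=17/2, d(AQ,R)=9/2, d(AQ,S)=8, d(AQ,U)=35/2, d(AQ,V)=29/2
iteration 2: select I,U (d=1, Q=-95); attach at lengths (1/5, 4/5); label the merged cluster IU
  updated: d(AQ,IU)=25/2, d(H,IU)=8, d(IU,R)=19/2, d(IU,S)=9, d(IU,V)=15/2
iteration 3: select IU,V (d=15/2, Q=-145/2); attach at lengths (41/16, 79/16); label the merged cluster IUV
  updated: d(AQ,IUV)=39/4, d(H,IUV)=29/4, d(IUV,R)=13/2, d(IUV,S)=21/4
iteration 4: select IUV,S (d=21/4, Q=-197/4); attach at lengths (11/8, 31/8); label the merged cluster ISUV
  updated: d(AQ,ISUV)=25/4, d(H,ISUV)=17/2, d(ISUV,R)=37/8
iteration 5: select AQ,ISUV (d=25/4, Q=-209/8); attach at lengths (99/32, 101/32); label the merged cluster AIQSUV
  updated: d(AIQSUV,H)=43/8, d(AIQSUV,R)=23/16
iteration 6: select AIQSUV,H (d=43/8, Q=-205/16); attach at lengths (13/32, 159/32); label the merged cluster AHIQSUV
  updated: d(AHIQSUV,R)=33/32
iteration 7: select AHIQSUV,R (d=33/32); attach at lengths (33/64, 33/64); label the merged cluster AHIQRSUV
final tree: ((((A:7/12,Q:41/12):99/32,(((I:1/5,U:4/5):41/16,V:79/16):11/8,S:31/8):101/32):13/32,H:159/32):33/64,R:33/64)
total length: 973/32

973/32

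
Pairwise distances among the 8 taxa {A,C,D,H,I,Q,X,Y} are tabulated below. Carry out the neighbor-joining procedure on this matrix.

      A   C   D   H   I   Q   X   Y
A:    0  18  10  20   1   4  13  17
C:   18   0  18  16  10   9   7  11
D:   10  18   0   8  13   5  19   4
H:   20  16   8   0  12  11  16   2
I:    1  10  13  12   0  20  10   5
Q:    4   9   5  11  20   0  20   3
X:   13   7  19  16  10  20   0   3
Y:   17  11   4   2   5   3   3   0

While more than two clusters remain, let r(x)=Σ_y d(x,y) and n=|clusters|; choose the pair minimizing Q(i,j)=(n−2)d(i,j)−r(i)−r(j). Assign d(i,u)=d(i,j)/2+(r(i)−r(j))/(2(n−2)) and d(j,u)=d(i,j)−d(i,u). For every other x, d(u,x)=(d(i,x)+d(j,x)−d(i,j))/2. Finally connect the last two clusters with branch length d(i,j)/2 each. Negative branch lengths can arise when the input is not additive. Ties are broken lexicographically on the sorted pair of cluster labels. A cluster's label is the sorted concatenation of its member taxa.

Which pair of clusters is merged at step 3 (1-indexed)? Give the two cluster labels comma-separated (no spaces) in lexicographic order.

iteration 1: select A,I (d=1, Q=-148); attach at lengths (3/2, -1/2); label the merged cluster AI
  updated: d(AI,C)=27/2, d(AI,D)=11, d(AI,H)=31/2, d(AI,Q)=23/2, d(AI,X)=11, d(AI,Y)=21/2
iteration 2: select C,X (d=7, Q=-231/2); attach at lengths (67/20, 73/20); label the merged cluster CX
  updated: d(AI,CX)=35/4, d(CX,D)=15, d(CX,H)=25/2, d(CX,Q)=11, d(CX,Y)=7/2
iteration 3: select AI,CX (d=35/4, Q=-73); attach at lengths (83/16, 57/16); label the merged cluster ACIX
  updated: d(ACIX,D)=69/8, d(ACIX,H)=77/8, d(ACIX,Q)=55/8, d(ACIX,Y)=21/8
iteration 4: select D,Q (d=5, Q=-73/2); attach at lengths (59/24, 61/24); label the merged cluster DQ
  updated: d(ACIX,DQ)=21/4, d(DQ,H)=7, d(DQ,Y)=1
iteration 5: select ACIX,DQ (d=21/4, Q=-81/4); attach at lengths (59/16, 25/16); label the merged cluster ACDIQX
  updated: d(ACDIQX,H)=91/16, d(ACDIQX,Y)=-13/16
iteration 6: select ACDIQX,H (d=91/16, Q=-55/8); attach at lengths (23/16, 17/4); label the merged cluster ACDHIQX
  updated: d(ACDHIQX,Y)=-9/4
iteration 7: select ACDHIQX,Y (d=-9/4); attach at lengths (-9/8, -9/8); label the merged cluster ACDHIQXY
final tree: (((((A:3/2,I:-1/2):83/16,(C:67/20,X:73/20):57/16):59/16,(D:59/24,Q:61/24):25/16):23/16,H:17/4):-9/8,Y:-9/8)
total length: 487/16

AI,CX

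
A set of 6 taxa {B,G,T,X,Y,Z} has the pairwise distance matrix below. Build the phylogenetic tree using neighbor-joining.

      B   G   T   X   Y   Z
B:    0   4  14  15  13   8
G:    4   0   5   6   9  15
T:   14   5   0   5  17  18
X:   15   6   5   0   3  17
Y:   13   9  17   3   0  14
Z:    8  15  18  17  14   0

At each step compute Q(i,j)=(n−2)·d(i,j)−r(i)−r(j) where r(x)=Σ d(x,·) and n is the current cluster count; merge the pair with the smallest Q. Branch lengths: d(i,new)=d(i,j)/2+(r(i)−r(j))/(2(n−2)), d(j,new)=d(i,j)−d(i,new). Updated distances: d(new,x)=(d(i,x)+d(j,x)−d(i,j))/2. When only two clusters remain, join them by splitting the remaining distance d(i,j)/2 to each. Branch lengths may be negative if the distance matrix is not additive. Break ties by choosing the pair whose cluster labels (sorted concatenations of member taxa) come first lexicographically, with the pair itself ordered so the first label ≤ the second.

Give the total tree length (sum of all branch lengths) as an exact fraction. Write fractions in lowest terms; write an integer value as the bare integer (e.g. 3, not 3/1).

step 1: merge (B,Z) at d=8, Q=-94; branch lengths B→7/4, Z→25/4; new cluster BZ
  updated: d(BZ,G)=11/2, d(BZ,T)=12, d(BZ,X)=12, d(BZ,Y)=19/2
step 2: merge (X,Y) at d=3, Q=-111/2; branch lengths X→-7/12, Y→43/12; new cluster XY
  updated: d(BZ,XY)=37/4, d(G,XY)=6, d(T,XY)=19/2
step 3: merge (BZ,XY) at d=37/4, Q=-33; branch lengths BZ→41/8, XY→33/8; new cluster BXYZ
  updated: d(BXYZ,G)=9/8, d(BXYZ,T)=49/8
step 4: merge (BXYZ,G) at d=9/8, Q=-49/4; branch lengths BXYZ→9/8, G→0; new cluster BGXYZ
  updated: d(BGXYZ,T)=5
step 5: merge (BGXYZ,T) at d=5; branch lengths BGXYZ→5/2, T→5/2; new cluster BGTXYZ
final tree: ((((B:7/4,Z:25/4):41/8,(X:-7/12,Y:43/12):33/8):9/8,G:0):5/2,T:5/2)
total length: 211/8

211/8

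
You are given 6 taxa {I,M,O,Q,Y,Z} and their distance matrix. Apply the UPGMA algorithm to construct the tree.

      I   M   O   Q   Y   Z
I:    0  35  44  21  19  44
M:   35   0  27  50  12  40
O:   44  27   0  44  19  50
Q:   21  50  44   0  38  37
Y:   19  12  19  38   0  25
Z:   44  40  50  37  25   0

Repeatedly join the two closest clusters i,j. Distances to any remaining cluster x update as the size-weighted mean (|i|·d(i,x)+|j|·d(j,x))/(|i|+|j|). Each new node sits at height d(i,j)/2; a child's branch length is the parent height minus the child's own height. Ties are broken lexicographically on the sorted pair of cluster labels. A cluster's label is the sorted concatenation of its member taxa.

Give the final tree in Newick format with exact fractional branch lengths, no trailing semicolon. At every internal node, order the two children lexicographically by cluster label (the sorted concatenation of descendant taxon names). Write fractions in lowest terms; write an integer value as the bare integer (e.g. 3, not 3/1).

iteration 1: select M,Y (d=12); attach at lengths (6, 6); label the merged cluster MY
  updated: d(I,MY)=27, d(MY,O)=23, d(MY,Q)=44, d(MY,Z)=65/2
iteration 2: select I,Q (d=21); attach at lengths (21/2, 21/2); label the merged cluster IQ
  updated: d(IQ,MY)=71/2, d(IQ,O)=44, d(IQ,Z)=81/2
iteration 3: select MY,O (d=23); attach at lengths (11/2, 23/2); label the merged cluster MOY
  updated: d(IQ,MOY)=115/3, d(MOY,Z)=115/3
iteration 4: select IQ,MOY (d=115/3); attach at lengths (26/3, 23/3); label the merged cluster IMOQY
  updated: d(IMOQY,Z)=196/5
iteration 5: select IMOQY,Z (d=196/5); attach at lengths (13/30, 98/5); label the merged cluster IMOQYZ
final tree: (((I:21/2,Q:21/2):26/3,((M:6,Y:6):11/2,O:23/2):23/3):13/30,Z:98/5)
total length: 2591/30

(((I:21/2,Q:21/2):26/3,((M:6,Y:6):11/2,O:23/2):23/3):13/30,Z:98/5)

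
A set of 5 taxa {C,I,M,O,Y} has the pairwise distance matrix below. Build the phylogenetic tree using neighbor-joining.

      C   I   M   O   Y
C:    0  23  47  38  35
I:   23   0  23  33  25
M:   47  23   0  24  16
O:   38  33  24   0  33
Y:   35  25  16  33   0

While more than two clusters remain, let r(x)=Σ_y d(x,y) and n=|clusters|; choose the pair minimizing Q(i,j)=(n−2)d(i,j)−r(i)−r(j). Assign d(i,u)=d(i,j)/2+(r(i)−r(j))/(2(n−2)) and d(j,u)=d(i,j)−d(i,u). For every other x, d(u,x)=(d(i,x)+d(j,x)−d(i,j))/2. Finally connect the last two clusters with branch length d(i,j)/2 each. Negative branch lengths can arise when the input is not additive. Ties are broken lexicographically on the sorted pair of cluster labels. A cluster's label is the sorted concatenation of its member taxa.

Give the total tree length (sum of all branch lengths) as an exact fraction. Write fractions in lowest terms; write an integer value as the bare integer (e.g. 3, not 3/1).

1. join C+I (d=23, Q=-178) ⇒ CI; edges |C|=18, |I|=5
  updated: d(CI,M)=47/2, d(CI,O)=24, d(CI,Y)=37/2
2. join CI+O (d=24, Q=-99) ⇒ CIO; edges |CI|=33/4, |O|=63/4
  updated: d(CIO,M)=47/4, d(CIO,Y)=55/4
3. join CIO+M (d=47/4, Q=-83/2) ⇒ CIMO; edges |CIO|=19/4, |M|=7
  updated: d(CIMO,Y)=9
4. join CIMO+Y (d=9) ⇒ CIMOY; edges |CIMO|=9/2, |Y|=9/2
final tree: ((((C:18,I:5):33/4,O:63/4):19/4,M:7):9/2,Y:9/2)
total length: 271/4

271/4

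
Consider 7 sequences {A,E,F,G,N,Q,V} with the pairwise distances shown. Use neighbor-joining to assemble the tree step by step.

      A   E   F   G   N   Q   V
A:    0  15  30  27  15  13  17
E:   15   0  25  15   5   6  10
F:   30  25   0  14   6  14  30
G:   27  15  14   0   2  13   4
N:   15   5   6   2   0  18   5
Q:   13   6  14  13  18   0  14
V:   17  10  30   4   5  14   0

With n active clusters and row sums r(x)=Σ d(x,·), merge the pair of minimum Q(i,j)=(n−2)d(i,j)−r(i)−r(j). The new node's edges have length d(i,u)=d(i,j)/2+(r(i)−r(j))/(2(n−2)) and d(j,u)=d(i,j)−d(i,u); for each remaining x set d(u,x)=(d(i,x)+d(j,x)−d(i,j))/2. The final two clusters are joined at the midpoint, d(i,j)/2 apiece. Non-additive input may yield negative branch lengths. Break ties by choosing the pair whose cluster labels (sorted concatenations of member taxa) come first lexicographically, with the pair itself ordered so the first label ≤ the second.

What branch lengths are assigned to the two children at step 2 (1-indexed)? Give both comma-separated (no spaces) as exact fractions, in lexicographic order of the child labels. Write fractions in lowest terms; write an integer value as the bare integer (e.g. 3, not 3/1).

1. join F+N (d=6, Q=-140) ⇒ FN; edges |F|=49/5, |N|=-19/5
  updated: d(A,FN)=39/2, d(E,FN)=12, d(FN,G)=5, d(FN,Q)=13, d(FN,V)=29/2
2. join FN+G (d=5, Q=-108) ⇒ FGN; edges |FN|=5/2, |G|=5/2
  updated: d(A,FGN)=83/4, d(E,FGN)=11, d(FGN,Q)=21/2, d(FGN,V)=27/4
3. join FGN+V (d=27/4, Q=-153/2) ⇒ FGNV; edges |FGN|=43/12, |V|=19/6
  updated: d(A,FGNV)=31/2, d(E,FGNV)=57/8, d(FGNV,Q)=71/8
4. join A+Q (d=13, Q=-363/8) ⇒ AQ; edges |A|=333/32, |Q|=83/32
  updated: d(AQ,E)=4, d(AQ,FGNV)=91/16
5. join AQ+E (d=4, Q=-269/16) ⇒ AEQ; edges |AQ|=41/32, |E|=87/32
  updated: d(AEQ,FGNV)=141/32
6. join AEQ+FGNV (d=141/32) ⇒ AEFGNQV; edges |AEQ|=141/64, |FGNV|=141/64
final tree: (((A:333/32,Q:83/32):41/32,E:87/32):141/64,(((F:49/5,N:-19/5):5/2,G:5/2):43/12,V:19/6):141/64)
total length: 1253/32

5/2,5/2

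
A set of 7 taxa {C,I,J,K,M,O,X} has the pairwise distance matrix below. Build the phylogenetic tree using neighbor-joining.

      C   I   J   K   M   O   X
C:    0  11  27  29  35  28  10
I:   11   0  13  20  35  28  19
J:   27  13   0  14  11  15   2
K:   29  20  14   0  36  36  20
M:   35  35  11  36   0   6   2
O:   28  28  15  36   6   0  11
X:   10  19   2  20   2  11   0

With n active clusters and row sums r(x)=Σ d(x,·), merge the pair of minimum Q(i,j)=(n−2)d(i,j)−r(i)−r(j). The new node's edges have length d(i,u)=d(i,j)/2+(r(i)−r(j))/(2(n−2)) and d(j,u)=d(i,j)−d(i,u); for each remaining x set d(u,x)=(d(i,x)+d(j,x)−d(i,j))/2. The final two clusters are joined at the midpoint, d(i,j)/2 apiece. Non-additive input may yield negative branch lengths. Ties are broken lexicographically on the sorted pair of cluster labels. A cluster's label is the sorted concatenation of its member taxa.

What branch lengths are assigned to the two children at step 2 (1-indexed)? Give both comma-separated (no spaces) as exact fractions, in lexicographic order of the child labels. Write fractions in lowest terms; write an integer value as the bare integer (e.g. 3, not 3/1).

29/4,15/4

1. join M+O (d=6, Q=-219) ⇒ MO; edges |M|=31/10, |O|=29/10
  updated: d(C,MO)=57/2, d(I,MO)=57/2, d(J,MO)=10, d(K,MO)=33, d(MO,X)=7/2
2. join C+I (d=11, Q=-153) ⇒ CI; edges |C|=29/4, |I|=15/4
  updated: d(CI,J)=29/2, d(CI,K)=19, d(CI,MO)=23, d(CI,X)=9
3. join CI+K (d=19, Q=-189/2) ⇒ CIK; edges |CI|=73/12, |K|=155/12
  updated: d(CIK,J)=19/4, d(CIK,MO)=37/2, d(CIK,X)=5
4. join CIK+J (d=19/4, Q=-71/2) ⇒ CIJK; edges |CIK|=21/4, |J|=-1/2
  updated: d(CIJK,MO)=95/8, d(CIJK,X)=9/8
5. join CIJK+MO (d=95/8, Q=-33/2) ⇒ CIJKMO; edges |CIJK|=19/4, |MO|=57/8
  updated: d(CIJKMO,X)=-29/8
6. join CIJKMO+X (d=-29/8) ⇒ CIJKMOX; edges |CIJKMO|=-29/16, |X|=-29/16
final tree: (((((C:29/4,I:15/4):73/12,K:155/12):21/4,J:-1/2):19/4,(M:31/10,O:29/10):57/8):-29/16,X:-29/16)
total length: 49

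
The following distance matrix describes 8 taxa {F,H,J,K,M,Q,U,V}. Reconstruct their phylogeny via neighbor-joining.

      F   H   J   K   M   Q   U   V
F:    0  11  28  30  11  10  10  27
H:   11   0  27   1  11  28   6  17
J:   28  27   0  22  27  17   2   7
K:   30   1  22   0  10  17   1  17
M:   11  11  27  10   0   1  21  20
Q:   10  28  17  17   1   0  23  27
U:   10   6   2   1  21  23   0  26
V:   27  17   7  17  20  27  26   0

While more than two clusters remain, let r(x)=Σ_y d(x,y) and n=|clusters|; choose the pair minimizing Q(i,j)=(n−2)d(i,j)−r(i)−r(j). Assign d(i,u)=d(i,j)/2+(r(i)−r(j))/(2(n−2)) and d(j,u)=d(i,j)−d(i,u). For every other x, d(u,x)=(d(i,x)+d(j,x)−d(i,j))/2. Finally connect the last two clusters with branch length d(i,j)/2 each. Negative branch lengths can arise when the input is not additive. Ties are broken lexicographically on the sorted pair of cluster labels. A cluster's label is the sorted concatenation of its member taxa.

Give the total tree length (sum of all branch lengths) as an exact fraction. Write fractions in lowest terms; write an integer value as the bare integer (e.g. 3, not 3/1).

1. join J+V (d=7, Q=-229) ⇒ JV; edges |J|=31/12, |V|=53/12
  updated: d(F,JV)=24, d(H,JV)=37/2, d(JV,K)=16, d(JV,M)=20, d(JV,Q)=37/2, d(JV,U)=21/2
2. join M+Q (d=1, Q=-333/2) ⇒ MQ; edges |M|=-37/20, |Q|=57/20
  updated: d(F,MQ)=10, d(H,MQ)=19, d(JV,MQ)=75/4, d(K,MQ)=13, d(MQ,U)=43/2
3. join F+MQ (d=10, Q=-509/4) ⇒ FMQ; edges |F|=171/32, |MQ|=149/32
  updated: d(FMQ,H)=10, d(FMQ,JV)=131/8, d(FMQ,K)=33/2, d(FMQ,U)=43/4
4. join H+K (d=1, Q=-67) ⇒ HK; edges |H|=2/3, |K|=1/3
  updated: d(FMQ,HK)=51/4, d(HK,JV)=67/4, d(HK,U)=3
5. join FMQ+JV (d=131/8, Q=-203/4) ⇒ FJMQV; edges |FMQ|=29/4, |JV|=73/8
  updated: d(FJMQV,HK)=105/16, d(FJMQV,U)=39/16
6. join FJMQV+HK (d=105/16, Q=-12) ⇒ FHJKMQV; edges |FJMQV|=3, |HK|=57/16
  updated: d(FHJKMQV,U)=-9/16
7. join FHJKMQV+U (d=-9/16) ⇒ FHJKMQUV; edges |FHJKMQV|=-9/32, |U|=-9/32
final tree: ((((F:171/32,(M:-37/20,Q:57/20):149/32):29/4,(J:31/12,V:53/12):73/8):3,(H:2/3,K:1/3):57/16):-9/32,U:-9/32)
total length: 331/8

331/8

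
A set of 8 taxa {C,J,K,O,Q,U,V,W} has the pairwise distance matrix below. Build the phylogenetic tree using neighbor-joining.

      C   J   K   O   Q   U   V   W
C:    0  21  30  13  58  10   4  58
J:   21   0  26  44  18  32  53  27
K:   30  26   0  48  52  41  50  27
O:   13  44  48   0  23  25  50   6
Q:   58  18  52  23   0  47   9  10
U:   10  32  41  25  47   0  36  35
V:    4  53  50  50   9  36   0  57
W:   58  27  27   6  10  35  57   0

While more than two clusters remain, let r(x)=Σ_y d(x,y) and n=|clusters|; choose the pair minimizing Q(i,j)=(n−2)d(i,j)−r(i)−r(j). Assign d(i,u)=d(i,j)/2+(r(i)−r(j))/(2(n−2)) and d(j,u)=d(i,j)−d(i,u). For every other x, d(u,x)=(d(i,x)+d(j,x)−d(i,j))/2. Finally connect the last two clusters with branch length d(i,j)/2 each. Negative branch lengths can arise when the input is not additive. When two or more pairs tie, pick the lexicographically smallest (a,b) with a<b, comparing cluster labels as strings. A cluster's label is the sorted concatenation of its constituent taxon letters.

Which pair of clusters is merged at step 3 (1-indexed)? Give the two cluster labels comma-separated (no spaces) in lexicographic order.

O,W

step 1: merge (C,V) at d=4, Q=-429; branch lengths C→-41/12, V→89/12; new cluster CV
  updated: d(CV,J)=35, d(CV,K)=38, d(CV,O)=59/2, d(CV,Q)=63/2, d(CV,U)=21, d(CV,W)=111/2
step 2: merge (CV,U) at d=21, Q=-613/2; branch lengths CV→229/20, U→191/20; new cluster CUV
  updated: d(CUV,J)=23, d(CUV,K)=29, d(CUV,O)=67/4, d(CUV,Q)=115/4, d(CUV,W)=139/4
step 3: merge (O,W) at d=6, Q=-437/2; branch lengths O→57/8, W→-9/8; new cluster OW
  updated: d(CUV,OW)=91/4, d(J,OW)=65/2, d(K,OW)=69/2, d(OW,Q)=27/2
step 4: merge (OW,Q) at d=27/2, Q=-175; branch lengths OW→21/4, Q→33/4; new cluster OQW
  updated: d(CUV,OQW)=19, d(J,OQW)=37/2, d(K,OQW)=73/2
step 5: merge (CUV,OQW) at d=19, Q=-107; branch lengths CUV→35/4, OQW→41/4; new cluster COQUVW
  updated: d(COQUVW,J)=45/4, d(COQUVW,K)=93/4
step 6: merge (COQUVW,J) at d=45/4, Q=-121/2; branch lengths COQUVW→17/4, J→7; new cluster CJOQUVW
  updated: d(CJOQUVW,K)=19
step 7: merge (CJOQUVW,K) at d=19; branch lengths CJOQUVW→19/2, K→19/2; new cluster CJKOQUVW
final tree: (((((C:-41/12,V:89/12):229/20,U:191/20):35/4,((O:57/8,W:-9/8):21/4,Q:33/4):41/4):17/4,J:7):19/2,K:19/2)
total length: 375/4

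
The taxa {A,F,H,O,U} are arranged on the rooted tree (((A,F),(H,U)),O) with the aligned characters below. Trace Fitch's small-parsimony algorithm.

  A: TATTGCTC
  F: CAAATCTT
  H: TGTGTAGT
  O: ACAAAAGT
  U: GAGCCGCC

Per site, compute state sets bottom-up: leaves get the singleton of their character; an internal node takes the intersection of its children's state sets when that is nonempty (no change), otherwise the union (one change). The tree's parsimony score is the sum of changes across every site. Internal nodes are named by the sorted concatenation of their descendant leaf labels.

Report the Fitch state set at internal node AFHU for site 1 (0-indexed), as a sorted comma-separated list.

A

site 0, node AF: A={T} ∪ F={C} → {C,T} (+1)
site 0, node HU: H={T} ∪ U={G} → {G,T} (+1)
site 0, node AFHU: AF={C,T} ∩ HU={G,T} → {T} (+0)
site 0, node AFHOU: AFHU={T} ∪ O={A} → {A,T} (+1)
site 1, node AF: A={A} ∩ F={A} → {A} (+0)
site 1, node HU: H={G} ∪ U={A} → {A,G} (+1)
site 1, node AFHU: AF={A} ∩ HU={A,G} → {A} (+0)
site 1, node AFHOU: AFHU={A} ∪ O={C} → {A,C} (+1)
site 2, node AF: A={T} ∪ F={A} → {A,T} (+1)
site 2, node HU: H={T} ∪ U={G} → {G,T} (+1)
site 2, node AFHU: AF={A,T} ∩ HU={G,T} → {T} (+0)
site 2, node AFHOU: AFHU={T} ∪ O={A} → {A,T} (+1)
site 3, node AF: A={T} ∪ F={A} → {A,T} (+1)
site 3, node HU: H={G} ∪ U={C} → {C,G} (+1)
site 3, node AFHU: AF={A,T} ∪ HU={C,G} → {A,C,G,T} (+1)
site 3, node AFHOU: AFHU={A,C,G,T} ∩ O={A} → {A} (+0)
site 4, node AF: A={G} ∪ F={T} → {G,T} (+1)
site 4, node HU: H={T} ∪ U={C} → {C,T} (+1)
site 4, node AFHU: AF={G,T} ∩ HU={C,T} → {T} (+0)
site 4, node AFHOU: AFHU={T} ∪ O={A} → {A,T} (+1)
site 5, node AF: A={C} ∩ F={C} → {C} (+0)
site 5, node HU: H={A} ∪ U={G} → {A,G} (+1)
site 5, node AFHU: AF={C} ∪ HU={A,G} → {A,C,G} (+1)
site 5, node AFHOU: AFHU={A,C,G} ∩ O={A} → {A} (+0)
site 6, node AF: A={T} ∩ F={T} → {T} (+0)
site 6, node HU: H={G} ∪ U={C} → {C,G} (+1)
site 6, node AFHU: AF={T} ∪ HU={C,G} → {C,G,T} (+1)
site 6, node AFHOU: AFHU={C,G,T} ∩ O={G} → {G} (+0)
site 7, node AF: A={C} ∪ F={T} → {C,T} (+1)
site 7, node HU: H={T} ∪ U={C} → {C,T} (+1)
site 7, node AFHU: AF={C,T} ∩ HU={C,T} → {C,T} (+0)
site 7, node AFHOU: AFHU={C,T} ∩ O={T} → {T} (+0)
per-site changes: [3, 2, 3, 3, 3, 2, 2, 2]; total = 20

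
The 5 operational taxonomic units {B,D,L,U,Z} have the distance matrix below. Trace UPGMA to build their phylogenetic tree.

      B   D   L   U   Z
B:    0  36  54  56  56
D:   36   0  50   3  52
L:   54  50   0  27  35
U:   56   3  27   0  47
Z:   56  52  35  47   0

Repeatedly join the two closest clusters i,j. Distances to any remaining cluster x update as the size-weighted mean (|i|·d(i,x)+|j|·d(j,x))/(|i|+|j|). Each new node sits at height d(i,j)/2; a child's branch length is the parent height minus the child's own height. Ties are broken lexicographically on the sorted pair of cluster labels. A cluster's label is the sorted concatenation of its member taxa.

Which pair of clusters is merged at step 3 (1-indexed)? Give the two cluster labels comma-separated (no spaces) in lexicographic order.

step 1: merge (D,U) at d=3; branch lengths D→3/2, U→3/2; new cluster DU
  updated: d(B,DU)=46, d(DU,L)=77/2, d(DU,Z)=99/2
step 2: merge (L,Z) at d=35; branch lengths L→35/2, Z→35/2; new cluster LZ
  updated: d(B,LZ)=55, d(DU,LZ)=44
step 3: merge (DU,LZ) at d=44; branch lengths DU→41/2, LZ→9/2; new cluster DLUZ
  updated: d(B,DLUZ)=101/2
step 4: merge (B,DLUZ) at d=101/2; branch lengths B→101/4, DLUZ→13/4; new cluster BDLUZ
final tree: (B:101/4,((D:3/2,U:3/2):41/2,(L:35/2,Z:35/2):9/2):13/4)
total length: 183/2

DU,LZ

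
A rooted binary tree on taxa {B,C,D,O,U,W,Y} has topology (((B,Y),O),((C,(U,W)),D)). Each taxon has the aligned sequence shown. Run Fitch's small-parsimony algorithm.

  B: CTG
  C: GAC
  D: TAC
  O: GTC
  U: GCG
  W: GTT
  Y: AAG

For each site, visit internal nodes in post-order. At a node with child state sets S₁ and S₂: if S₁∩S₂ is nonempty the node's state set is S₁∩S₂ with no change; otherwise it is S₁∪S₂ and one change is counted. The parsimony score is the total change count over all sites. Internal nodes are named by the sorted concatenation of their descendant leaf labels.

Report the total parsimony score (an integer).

[col 0] BY: children B:{C}, Y:{A} ∪→ {A,C}; cost 1
[col 0] BOY: children BY:{A,C}, O:{G} ∪→ {A,C,G}; cost 1
[col 0] UW: children U:{G}, W:{G} ∩→ {G}; cost 0
[col 0] CUW: children C:{G}, UW:{G} ∩→ {G}; cost 0
[col 0] CDUW: children CUW:{G}, D:{T} ∪→ {G,T}; cost 1
[col 0] BCDOUWY: children BOY:{A,C,G}, CDUW:{G,T} ∩→ {G}; cost 0
[col 1] BY: children B:{T}, Y:{A} ∪→ {A,T}; cost 1
[col 1] BOY: children BY:{A,T}, O:{T} ∩→ {T}; cost 0
[col 1] UW: children U:{C}, W:{T} ∪→ {C,T}; cost 1
[col 1] CUW: children C:{A}, UW:{C,T} ∪→ {A,C,T}; cost 1
[col 1] CDUW: children CUW:{A,C,T}, D:{A} ∩→ {A}; cost 0
[col 1] BCDOUWY: children BOY:{T}, CDUW:{A} ∪→ {A,T}; cost 1
[col 2] BY: children B:{G}, Y:{G} ∩→ {G}; cost 0
[col 2] BOY: children BY:{G}, O:{C} ∪→ {C,G}; cost 1
[col 2] UW: children U:{G}, W:{T} ∪→ {G,T}; cost 1
[col 2] CUW: children C:{C}, UW:{G,T} ∪→ {C,G,T}; cost 1
[col 2] CDUW: children CUW:{C,G,T}, D:{C} ∩→ {C}; cost 0
[col 2] BCDOUWY: children BOY:{C,G}, CDUW:{C} ∩→ {C}; cost 0
per-site changes: [3, 4, 3]; total = 10

10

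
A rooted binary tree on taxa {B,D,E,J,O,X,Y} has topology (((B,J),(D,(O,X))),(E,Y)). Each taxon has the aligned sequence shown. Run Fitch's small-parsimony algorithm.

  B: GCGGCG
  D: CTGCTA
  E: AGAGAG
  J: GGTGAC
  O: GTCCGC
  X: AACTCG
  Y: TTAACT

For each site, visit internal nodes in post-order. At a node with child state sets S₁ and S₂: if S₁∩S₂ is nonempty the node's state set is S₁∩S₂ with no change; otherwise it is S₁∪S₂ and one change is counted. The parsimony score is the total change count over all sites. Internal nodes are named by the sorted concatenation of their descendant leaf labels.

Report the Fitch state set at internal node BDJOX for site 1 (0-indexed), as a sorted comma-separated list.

site 0, node BJ: B={G} ∩ J={G} → {G} (+0)
site 0, node OX: O={G} ∪ X={A} → {A,G} (+1)
site 0, node DOX: D={C} ∪ OX={A,G} → {A,C,G} (+1)
site 0, node BDJOX: BJ={G} ∩ DOX={A,C,G} → {G} (+0)
site 0, node EY: E={A} ∪ Y={T} → {A,T} (+1)
site 0, node BDEJOXY: BDJOX={G} ∪ EY={A,T} → {A,G,T} (+1)
site 1, node BJ: B={C} ∪ J={G} → {C,G} (+1)
site 1, node OX: O={T} ∪ X={A} → {A,T} (+1)
site 1, node DOX: D={T} ∩ OX={A,T} → {T} (+0)
site 1, node BDJOX: BJ={C,G} ∪ DOX={T} → {C,G,T} (+1)
site 1, node EY: E={G} ∪ Y={T} → {G,T} (+1)
site 1, node BDEJOXY: BDJOX={C,G,T} ∩ EY={G,T} → {G,T} (+0)
site 2, node BJ: B={G} ∪ J={T} → {G,T} (+1)
site 2, node OX: O={C} ∩ X={C} → {C} (+0)
site 2, node DOX: D={G} ∪ OX={C} → {C,G} (+1)
site 2, node BDJOX: BJ={G,T} ∩ DOX={C,G} → {G} (+0)
site 2, node EY: E={A} ∩ Y={A} → {A} (+0)
site 2, node BDEJOXY: BDJOX={G} ∪ EY={A} → {A,G} (+1)
site 3, node BJ: B={G} ∩ J={G} → {G} (+0)
site 3, node OX: O={C} ∪ X={T} → {C,T} (+1)
site 3, node DOX: D={C} ∩ OX={C,T} → {C} (+0)
site 3, node BDJOX: BJ={G} ∪ DOX={C} → {C,G} (+1)
site 3, node EY: E={G} ∪ Y={A} → {A,G} (+1)
site 3, node BDEJOXY: BDJOX={C,G} ∩ EY={A,G} → {G} (+0)
site 4, node BJ: B={C} ∪ J={A} → {A,C} (+1)
site 4, node OX: O={G} ∪ X={C} → {C,G} (+1)
site 4, node DOX: D={T} ∪ OX={C,G} → {C,G,T} (+1)
site 4, node BDJOX: BJ={A,C} ∩ DOX={C,G,T} → {C} (+0)
site 4, node EY: E={A} ∪ Y={C} → {A,C} (+1)
site 4, node BDEJOXY: BDJOX={C} ∩ EY={A,C} → {C} (+0)
site 5, node BJ: B={G} ∪ J={C} → {C,G} (+1)
site 5, node OX: O={C} ∪ X={G} → {C,G} (+1)
site 5, node DOX: D={A} ∪ OX={C,G} → {A,C,G} (+1)
site 5, node BDJOX: BJ={C,G} ∩ DOX={A,C,G} → {C,G} (+0)
site 5, node EY: E={G} ∪ Y={T} → {G,T} (+1)
site 5, node BDEJOXY: BDJOX={C,G} ∩ EY={G,T} → {G} (+0)
per-site changes: [4, 4, 3, 3, 4, 4]; total = 22

C,G,T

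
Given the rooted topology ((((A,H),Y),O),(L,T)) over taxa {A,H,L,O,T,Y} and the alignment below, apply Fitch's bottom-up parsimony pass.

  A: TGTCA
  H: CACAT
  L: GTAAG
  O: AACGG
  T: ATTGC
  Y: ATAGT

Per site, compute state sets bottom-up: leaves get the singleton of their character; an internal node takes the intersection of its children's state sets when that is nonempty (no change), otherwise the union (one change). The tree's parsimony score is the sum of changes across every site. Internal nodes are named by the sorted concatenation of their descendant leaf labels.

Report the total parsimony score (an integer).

16

site 0, node AH: A={T} ∪ H={C} → {C,T} (+1)
site 0, node AHY: AH={C,T} ∪ Y={A} → {A,C,T} (+1)
site 0, node AHOY: AHY={A,C,T} ∩ O={A} → {A} (+0)
site 0, node LT: L={G} ∪ T={A} → {A,G} (+1)
site 0, node AHLOTY: AHOY={A} ∩ LT={A,G} → {A} (+0)
site 1, node AH: A={G} ∪ H={A} → {A,G} (+1)
site 1, node AHY: AH={A,G} ∪ Y={T} → {A,G,T} (+1)
site 1, node AHOY: AHY={A,G,T} ∩ O={A} → {A} (+0)
site 1, node LT: L={T} ∩ T={T} → {T} (+0)
site 1, node AHLOTY: AHOY={A} ∪ LT={T} → {A,T} (+1)
site 2, node AH: A={T} ∪ H={C} → {C,T} (+1)
site 2, node AHY: AH={C,T} ∪ Y={A} → {A,C,T} (+1)
site 2, node AHOY: AHY={A,C,T} ∩ O={C} → {C} (+0)
site 2, node LT: L={A} ∪ T={T} → {A,T} (+1)
site 2, node AHLOTY: AHOY={C} ∪ LT={A,T} → {A,C,T} (+1)
site 3, node AH: A={C} ∪ H={A} → {A,C} (+1)
site 3, node AHY: AH={A,C} ∪ Y={G} → {A,C,G} (+1)
site 3, node AHOY: AHY={A,C,G} ∩ O={G} → {G} (+0)
site 3, node LT: L={A} ∪ T={G} → {A,G} (+1)
site 3, node AHLOTY: AHOY={G} ∩ LT={A,G} → {G} (+0)
site 4, node AH: A={A} ∪ H={T} → {A,T} (+1)
site 4, node AHY: AH={A,T} ∩ Y={T} → {T} (+0)
site 4, node AHOY: AHY={T} ∪ O={G} → {G,T} (+1)
site 4, node LT: L={G} ∪ T={C} → {C,G} (+1)
site 4, node AHLOTY: AHOY={G,T} ∩ LT={C,G} → {G} (+0)
per-site changes: [3, 3, 4, 3, 3]; total = 16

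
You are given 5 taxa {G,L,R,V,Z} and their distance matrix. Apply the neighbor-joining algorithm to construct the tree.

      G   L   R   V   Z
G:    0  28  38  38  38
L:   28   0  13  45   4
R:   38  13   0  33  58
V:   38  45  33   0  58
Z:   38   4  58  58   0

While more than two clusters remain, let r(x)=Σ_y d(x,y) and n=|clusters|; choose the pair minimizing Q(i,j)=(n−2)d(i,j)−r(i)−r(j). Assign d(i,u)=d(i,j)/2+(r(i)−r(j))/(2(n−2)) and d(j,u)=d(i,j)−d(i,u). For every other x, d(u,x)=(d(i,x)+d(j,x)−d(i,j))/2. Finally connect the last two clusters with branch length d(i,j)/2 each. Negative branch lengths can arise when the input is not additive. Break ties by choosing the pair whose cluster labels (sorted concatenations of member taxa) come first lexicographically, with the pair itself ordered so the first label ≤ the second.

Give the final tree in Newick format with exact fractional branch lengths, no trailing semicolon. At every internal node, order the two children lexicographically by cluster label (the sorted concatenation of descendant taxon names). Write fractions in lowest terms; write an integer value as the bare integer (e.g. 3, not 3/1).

(((G:55/4,(L:-28/3,Z:40/3):69/4):31/4,R:25/2):41/4,V:41/4)

step 1: merge (L,Z) at d=4, Q=-236; branch lengths L→-28/3, Z→40/3; new cluster LZ
  updated: d(G,LZ)=31, d(LZ,R)=67/2, d(LZ,V)=99/2
step 2: merge (G,LZ) at d=31, Q=-159; branch lengths G→55/4, LZ→69/4; new cluster GLZ
  updated: d(GLZ,R)=81/4, d(GLZ,V)=113/4
step 3: merge (GLZ,R) at d=81/4, Q=-163/2; branch lengths GLZ→31/4, R→25/2; new cluster GLRZ
  updated: d(GLRZ,V)=41/2
step 4: merge (GLRZ,V) at d=41/2; branch lengths GLRZ→41/4, V→41/4; new cluster GLRVZ
final tree: (((G:55/4,(L:-28/3,Z:40/3):69/4):31/4,R:25/2):41/4,V:41/4)
total length: 303/4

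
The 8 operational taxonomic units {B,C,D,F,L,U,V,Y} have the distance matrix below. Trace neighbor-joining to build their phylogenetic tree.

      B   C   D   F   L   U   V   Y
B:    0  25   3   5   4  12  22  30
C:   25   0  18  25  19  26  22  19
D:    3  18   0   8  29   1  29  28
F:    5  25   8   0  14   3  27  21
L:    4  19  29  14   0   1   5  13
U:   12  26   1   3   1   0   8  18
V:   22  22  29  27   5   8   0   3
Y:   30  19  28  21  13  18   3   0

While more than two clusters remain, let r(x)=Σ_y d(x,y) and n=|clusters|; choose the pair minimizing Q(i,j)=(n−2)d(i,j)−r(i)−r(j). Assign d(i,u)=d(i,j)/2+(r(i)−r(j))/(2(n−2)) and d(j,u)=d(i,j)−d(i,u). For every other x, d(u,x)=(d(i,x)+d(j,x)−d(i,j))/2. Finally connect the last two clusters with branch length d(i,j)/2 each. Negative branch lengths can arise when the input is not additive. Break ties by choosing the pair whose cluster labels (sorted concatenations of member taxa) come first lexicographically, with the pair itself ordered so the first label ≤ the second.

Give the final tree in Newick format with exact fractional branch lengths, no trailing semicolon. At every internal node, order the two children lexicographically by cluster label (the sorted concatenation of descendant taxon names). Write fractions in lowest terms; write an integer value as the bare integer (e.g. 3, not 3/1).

(((B:45/64,D:147/64):187/64,(((C:23/2,(V:1/6,Y:17/6):15/2):75/32,L:45/32):263/48,U:-107/48):251/64):133/128,F:133/128)

1. join V+Y (d=3, Q=-230) ⇒ VY; edges |V|=1/6, |Y|=17/6
  updated: d(B,VY)=49/2, d(C,VY)=19, d(D,VY)=27, d(F,VY)=45/2, d(L,VY)=15/2, d(U,VY)=23/2
2. join C+VY (d=19, Q=-149) ⇒ CVY; edges |C|=23/2, |VY|=15/2
  updated: d(B,CVY)=61/4, d(CVY,D)=13, d(CVY,F)=57/4, d(CVY,L)=15/4, d(CVY,U)=37/4
3. join CVY+L (d=15/4, Q=-369/4) ⇒ CLVY; edges |CVY|=75/32, |L|=45/32
  updated: d(B,CLVY)=31/4, d(CLVY,D)=153/8, d(CLVY,F)=49/4, d(CLVY,U)=13/4
4. join CLVY+U (d=13/4, Q=-415/8) ⇒ CLUVY; edges |CLVY|=263/48, |U|=-107/48
  updated: d(B,CLUVY)=33/4, d(CLUVY,D)=135/16, d(CLUVY,F)=6
5. join B+D (d=3, Q=-475/16) ⇒ BD; edges |B|=45/64, |D|=147/64
  updated: d(BD,CLUVY)=219/32, d(BD,F)=5
6. join BD+CLUVY (d=219/32, Q=-571/32) ⇒ BCDLUVY; edges |BD|=187/64, |CLUVY|=251/64
  updated: d(BCDLUVY,F)=133/64
7. join BCDLUVY+F (d=133/64) ⇒ BCDFLUVY; edges |BCDLUVY|=133/128, |F|=133/128
final tree: (((B:45/64,D:147/64):187/64,(((C:23/2,(V:1/6,Y:17/6):15/2):75/32,L:45/32):263/48,U:-107/48):251/64):133/128,F:133/128)
total length: 2619/64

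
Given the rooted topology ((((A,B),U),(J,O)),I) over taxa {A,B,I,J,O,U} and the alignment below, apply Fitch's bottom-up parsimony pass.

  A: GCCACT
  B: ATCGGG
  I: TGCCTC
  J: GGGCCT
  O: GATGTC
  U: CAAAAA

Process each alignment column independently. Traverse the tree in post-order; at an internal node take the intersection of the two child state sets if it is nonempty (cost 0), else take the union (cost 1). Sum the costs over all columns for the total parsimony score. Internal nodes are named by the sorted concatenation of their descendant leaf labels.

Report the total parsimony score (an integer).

21

site 0, node AB: A={G} ∪ B={A} → {A,G} (+1)
site 0, node ABU: AB={A,G} ∪ U={C} → {A,C,G} (+1)
site 0, node JO: J={G} ∩ O={G} → {G} (+0)
site 0, node ABJOU: ABU={A,C,G} ∩ JO={G} → {G} (+0)
site 0, node ABIJOU: ABJOU={G} ∪ I={T} → {G,T} (+1)
site 1, node AB: A={C} ∪ B={T} → {C,T} (+1)
site 1, node ABU: AB={C,T} ∪ U={A} → {A,C,T} (+1)
site 1, node JO: J={G} ∪ O={A} → {A,G} (+1)
site 1, node ABJOU: ABU={A,C,T} ∩ JO={A,G} → {A} (+0)
site 1, node ABIJOU: ABJOU={A} ∪ I={G} → {A,G} (+1)
site 2, node AB: A={C} ∩ B={C} → {C} (+0)
site 2, node ABU: AB={C} ∪ U={A} → {A,C} (+1)
site 2, node JO: J={G} ∪ O={T} → {G,T} (+1)
site 2, node ABJOU: ABU={A,C} ∪ JO={G,T} → {A,C,G,T} (+1)
site 2, node ABIJOU: ABJOU={A,C,G,T} ∩ I={C} → {C} (+0)
site 3, node AB: A={A} ∪ B={G} → {A,G} (+1)
site 3, node ABU: AB={A,G} ∩ U={A} → {A} (+0)
site 3, node JO: J={C} ∪ O={G} → {C,G} (+1)
site 3, node ABJOU: ABU={A} ∪ JO={C,G} → {A,C,G} (+1)
site 3, node ABIJOU: ABJOU={A,C,G} ∩ I={C} → {C} (+0)
site 4, node AB: A={C} ∪ B={G} → {C,G} (+1)
site 4, node ABU: AB={C,G} ∪ U={A} → {A,C,G} (+1)
site 4, node JO: J={C} ∪ O={T} → {C,T} (+1)
site 4, node ABJOU: ABU={A,C,G} ∩ JO={C,T} → {C} (+0)
site 4, node ABIJOU: ABJOU={C} ∪ I={T} → {C,T} (+1)
site 5, node AB: A={T} ∪ B={G} → {G,T} (+1)
site 5, node ABU: AB={G,T} ∪ U={A} → {A,G,T} (+1)
site 5, node JO: J={T} ∪ O={C} → {C,T} (+1)
site 5, node ABJOU: ABU={A,G,T} ∩ JO={C,T} → {T} (+0)
site 5, node ABIJOU: ABJOU={T} ∪ I={C} → {C,T} (+1)
per-site changes: [3, 4, 3, 3, 4, 4]; total = 21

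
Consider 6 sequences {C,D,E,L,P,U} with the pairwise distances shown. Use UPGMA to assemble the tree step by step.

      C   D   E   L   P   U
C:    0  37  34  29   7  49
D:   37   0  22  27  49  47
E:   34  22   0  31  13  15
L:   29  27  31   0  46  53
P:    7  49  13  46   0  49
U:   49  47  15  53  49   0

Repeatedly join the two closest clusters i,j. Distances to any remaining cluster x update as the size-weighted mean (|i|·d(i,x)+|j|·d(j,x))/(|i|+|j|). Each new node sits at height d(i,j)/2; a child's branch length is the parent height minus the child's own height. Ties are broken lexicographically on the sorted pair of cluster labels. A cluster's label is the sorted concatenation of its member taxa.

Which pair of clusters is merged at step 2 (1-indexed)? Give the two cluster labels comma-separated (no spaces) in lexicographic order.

E,U

step 1: merge (C,P) at d=7; branch lengths C→7/2, P→7/2; new cluster CP
  updated: d(CP,D)=43, d(CP,E)=47/2, d(CP,L)=75/2, d(CP,U)=49
step 2: merge (E,U) at d=15; branch lengths E→15/2, U→15/2; new cluster EU
  updated: d(CP,EU)=145/4, d(D,EU)=69/2, d(EU,L)=42
step 3: merge (D,L) at d=27; branch lengths D→27/2, L→27/2; new cluster DL
  updated: d(CP,DL)=161/4, d(DL,EU)=153/4
step 4: merge (CP,EU) at d=145/4; branch lengths CP→117/8, EU→85/8; new cluster CEPU
  updated: d(CEPU,DL)=157/4
step 5: merge (CEPU,DL) at d=157/4; branch lengths CEPU→3/2, DL→49/8; new cluster CDELPU
final tree: (((C:7/2,P:7/2):117/8,(E:15/2,U:15/2):85/8):3/2,(D:27/2,L:27/2):49/8)
total length: 655/8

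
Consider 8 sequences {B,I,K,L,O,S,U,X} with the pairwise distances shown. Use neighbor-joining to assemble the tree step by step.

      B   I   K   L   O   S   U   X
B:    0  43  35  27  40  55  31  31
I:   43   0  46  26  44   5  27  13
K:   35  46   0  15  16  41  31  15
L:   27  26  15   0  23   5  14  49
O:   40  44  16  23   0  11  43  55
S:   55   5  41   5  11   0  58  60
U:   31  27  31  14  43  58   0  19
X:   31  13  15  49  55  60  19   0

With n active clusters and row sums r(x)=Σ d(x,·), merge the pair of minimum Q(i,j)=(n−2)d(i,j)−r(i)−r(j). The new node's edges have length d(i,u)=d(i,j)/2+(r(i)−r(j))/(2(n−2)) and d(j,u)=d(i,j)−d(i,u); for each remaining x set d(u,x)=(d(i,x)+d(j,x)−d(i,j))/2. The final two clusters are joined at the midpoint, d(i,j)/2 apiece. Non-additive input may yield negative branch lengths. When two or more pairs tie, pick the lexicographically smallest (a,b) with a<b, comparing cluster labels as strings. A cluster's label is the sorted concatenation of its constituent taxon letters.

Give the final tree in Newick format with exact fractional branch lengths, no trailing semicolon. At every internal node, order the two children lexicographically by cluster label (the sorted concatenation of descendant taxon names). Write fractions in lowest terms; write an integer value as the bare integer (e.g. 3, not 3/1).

iteration 1: select I,S (d=5, Q=-409); attach at lengths (-1/12, 61/12); label the merged cluster IS
  updated: d(B,IS)=93/2, d(IS,K)=41, d(IS,L)=13, d(IS,O)=25, d(IS,U)=40, d(IS,X)=34
iteration 2: select U,X (d=19, Q=-286); attach at lengths (7, 12); label the merged cluster UX
  updated: d(B,UX)=43/2, d(IS,UX)=55/2, d(K,UX)=27/2, d(L,UX)=22, d(O,UX)=79/2
iteration 3: select B,UX (d=43/2, Q=-208); attach at lengths (33/2, 5); label the merged cluster BUX
  updated: d(BUX,IS)=105/4, d(BUX,K)=27/2, d(BUX,L)=55/4, d(BUX,O)=29
iteration 4: select IS,L (d=13, Q=-131); attach at lengths (53/4, -1/4); label the merged cluster ILS
  updated: d(BUX,ILS)=27/2, d(ILS,K)=43/2, d(ILS,O)=35/2
iteration 5: select BUX,ILS (d=27/2, Q=-163/2); attach at lengths (61/8, 47/8); label the merged cluster BILSUX
  updated: d(BILSUX,K)=43/4, d(BILSUX,O)=33/2
iteration 6: select BILSUX,K (d=43/4, Q=-173/4); attach at lengths (45/8, 41/8); label the merged cluster BIKLSUX
  updated: d(BIKLSUX,O)=87/8
iteration 7: select BIKLSUX,O (d=87/8); attach at lengths (87/16, 87/16); label the merged cluster BIKLOSUX
final tree: ((((B:33/2,(U:7,X:12):5):61/8,((I:-1/12,S:61/12):53/4,L:-1/4):47/8):45/8,K:41/8):87/16,O:87/16)
total length: 749/8

((((B:33/2,(U:7,X:12):5):61/8,((I:-1/12,S:61/12):53/4,L:-1/4):47/8):45/8,K:41/8):87/16,O:87/16)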